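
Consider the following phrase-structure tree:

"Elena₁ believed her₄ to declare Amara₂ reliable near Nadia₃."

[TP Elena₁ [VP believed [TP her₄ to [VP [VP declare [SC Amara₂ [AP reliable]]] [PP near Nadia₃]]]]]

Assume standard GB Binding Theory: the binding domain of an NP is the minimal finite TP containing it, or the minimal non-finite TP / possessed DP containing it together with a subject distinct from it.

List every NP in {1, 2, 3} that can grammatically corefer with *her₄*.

none

*her* is a pronoun, so Principle B applies: it must be free in its binding domain.
Binding domain of *her₄*: the matrix TP, whose subject is Elena₁.
*Elena₁* c-commands the pronoun within its binding domain → coindexation would violate Principle B.
*Amara₂*: the pronoun c-commands this R-expression → coindexation would violate Principle C on *Amara₂*.
*Nadia₃*: the pronoun c-commands this R-expression → coindexation would violate Principle C on *Nadia₃*.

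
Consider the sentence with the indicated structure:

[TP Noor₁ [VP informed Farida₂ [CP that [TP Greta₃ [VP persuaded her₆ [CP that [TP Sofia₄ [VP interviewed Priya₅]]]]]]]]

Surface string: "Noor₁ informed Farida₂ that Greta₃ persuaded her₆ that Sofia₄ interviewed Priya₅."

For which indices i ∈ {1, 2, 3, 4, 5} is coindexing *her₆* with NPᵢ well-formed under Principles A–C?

{1, 2}

*her* is a pronoun, so Principle B applies: it must be free in its binding domain.
Binding domain of *her₆*: the embedded TP, whose subject is Greta₃.
*Noor₁* c-commands the pronoun but from outside its binding domain, and is not c-commanded by it → coindexation permitted.
*Farida₂* c-commands the pronoun but from outside its binding domain, and is not c-commanded by it → coindexation permitted.
*Greta₃* c-commands the pronoun within its binding domain → coindexation would violate Principle B.
*Sofia₄*: the pronoun c-commands this R-expression → coindexation would violate Principle C on *Sofia₄*.
*Priya₅*: the pronoun c-commands this R-expression → coindexation would violate Principle C on *Priya₅*.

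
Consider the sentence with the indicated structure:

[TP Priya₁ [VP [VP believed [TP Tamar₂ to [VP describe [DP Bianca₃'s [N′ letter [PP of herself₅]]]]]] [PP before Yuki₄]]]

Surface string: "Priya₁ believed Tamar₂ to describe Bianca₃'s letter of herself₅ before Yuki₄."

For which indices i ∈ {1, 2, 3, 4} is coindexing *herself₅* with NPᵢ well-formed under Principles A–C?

{3}

*herself* is an anaphor, so Principle A applies: it must be bound in its binding domain.
Binding domain of *herself₅*: the possessed DP, whose subject is Bianca₃.
*Priya₁* c-commands the anaphor but is outside its binding domain → cannot satisfy Principle A.
*Tamar₂* c-commands the anaphor but is outside its binding domain → cannot satisfy Principle A.
*Bianca₃* c-commands the anaphor within its binding domain → licit binder.
*Yuki₄* does not c-command the anaphor → cannot bind it.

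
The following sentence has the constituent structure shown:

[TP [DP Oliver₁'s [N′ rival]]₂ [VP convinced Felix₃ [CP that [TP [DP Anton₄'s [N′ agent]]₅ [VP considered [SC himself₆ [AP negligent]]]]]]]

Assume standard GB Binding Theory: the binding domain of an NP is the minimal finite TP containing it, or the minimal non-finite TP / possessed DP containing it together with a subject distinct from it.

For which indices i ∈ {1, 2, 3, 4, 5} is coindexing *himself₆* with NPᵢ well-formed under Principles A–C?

*himself* is an anaphor, so Principle A applies: it must be bound in its binding domain.
Binding domain of *himself₆*: the embedded TP, whose subject is [Anton₄'s agent]₅.
*Oliver₁* does not c-command the anaphor → cannot bind it.
*[Oliver₁'s rival]₂* c-commands the anaphor but is outside its binding domain → cannot satisfy Principle A.
*Felix₃* c-commands the anaphor but is outside its binding domain → cannot satisfy Principle A.
*Anton₄* does not c-command the anaphor → cannot bind it.
*[Anton₄'s agent]₅* c-commands the anaphor within its binding domain → licit binder.

{5}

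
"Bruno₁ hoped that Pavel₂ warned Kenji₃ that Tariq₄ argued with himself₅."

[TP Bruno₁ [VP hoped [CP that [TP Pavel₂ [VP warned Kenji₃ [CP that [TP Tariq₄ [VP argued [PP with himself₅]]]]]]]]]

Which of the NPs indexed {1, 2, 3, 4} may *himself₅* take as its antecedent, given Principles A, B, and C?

{4}

*himself* is an anaphor, so Principle A applies: it must be bound in its binding domain.
Binding domain of *himself₅*: the embedded TP, whose subject is Tariq₄.
*Bruno₁* c-commands the anaphor but is outside its binding domain → cannot satisfy Principle A.
*Pavel₂* c-commands the anaphor but is outside its binding domain → cannot satisfy Principle A.
*Kenji₃* c-commands the anaphor but is outside its binding domain → cannot satisfy Principle A.
*Tariq₄* c-commands the anaphor within its binding domain → licit binder.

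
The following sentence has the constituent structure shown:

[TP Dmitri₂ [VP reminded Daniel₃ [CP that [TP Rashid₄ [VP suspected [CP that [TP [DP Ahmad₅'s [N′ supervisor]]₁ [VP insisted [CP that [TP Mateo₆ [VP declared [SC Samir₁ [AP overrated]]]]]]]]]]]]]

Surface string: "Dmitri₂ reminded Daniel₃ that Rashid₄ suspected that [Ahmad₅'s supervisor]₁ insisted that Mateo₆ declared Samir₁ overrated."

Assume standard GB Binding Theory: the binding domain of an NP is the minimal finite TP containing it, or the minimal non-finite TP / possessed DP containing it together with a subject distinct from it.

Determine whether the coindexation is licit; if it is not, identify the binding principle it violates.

The two coindexed NPs are *[Ahmad₅'s supervisor]₁* and *Samir₁*.
*Samir₁* is an R-expression. Principle C requires it to be free everywhere.
*[Ahmad₅'s supervisor]₁* c-commands it and carries the same index.
The R-expression is bound → Principle C violation.

Principle C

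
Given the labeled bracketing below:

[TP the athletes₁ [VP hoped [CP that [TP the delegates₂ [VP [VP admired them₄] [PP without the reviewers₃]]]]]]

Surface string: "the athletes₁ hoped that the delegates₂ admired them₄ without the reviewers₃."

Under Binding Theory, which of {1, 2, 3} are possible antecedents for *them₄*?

*them* is a pronoun, so Principle B applies: it must be free in its binding domain.
Binding domain of *them₄*: the embedded TP, whose subject is the delegates₂.
*the athletes₁* c-commands the pronoun but from outside its binding domain, and is not c-commanded by it → coindexation permitted.
*the delegates₂* c-commands the pronoun within its binding domain → coindexation would violate Principle B.
*the reviewers₃* and the pronoun do not c-command one another → neither Principle B nor Principle C is at stake; coindexation permitted.

{1, 3}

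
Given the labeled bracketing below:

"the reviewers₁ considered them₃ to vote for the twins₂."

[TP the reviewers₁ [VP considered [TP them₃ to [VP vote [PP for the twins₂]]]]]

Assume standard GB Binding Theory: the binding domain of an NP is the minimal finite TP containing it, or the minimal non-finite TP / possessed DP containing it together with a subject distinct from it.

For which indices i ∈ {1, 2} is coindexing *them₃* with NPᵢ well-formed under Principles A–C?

*them* is a pronoun, so Principle B applies: it must be free in its binding domain.
Binding domain of *them₃*: the matrix TP, whose subject is the reviewers₁.
*the reviewers₁* c-commands the pronoun within its binding domain → coindexation would violate Principle B.
*the twins₂*: the pronoun c-commands this R-expression → coindexation would violate Principle C on *the twins₂*.

none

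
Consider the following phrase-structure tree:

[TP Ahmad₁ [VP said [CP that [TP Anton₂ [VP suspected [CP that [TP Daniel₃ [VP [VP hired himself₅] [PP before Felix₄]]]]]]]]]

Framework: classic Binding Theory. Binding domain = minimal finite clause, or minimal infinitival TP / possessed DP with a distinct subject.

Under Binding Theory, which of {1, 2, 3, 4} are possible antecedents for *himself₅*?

*himself* is an anaphor, so Principle A applies: it must be bound in its binding domain.
Binding domain of *himself₅*: the embedded TP, whose subject is Daniel₃.
*Ahmad₁* c-commands the anaphor but is outside its binding domain → cannot satisfy Principle A.
*Anton₂* c-commands the anaphor but is outside its binding domain → cannot satisfy Principle A.
*Daniel₃* c-commands the anaphor within its binding domain → licit binder.
*Felix₄* does not c-command the anaphor → cannot bind it.

{3}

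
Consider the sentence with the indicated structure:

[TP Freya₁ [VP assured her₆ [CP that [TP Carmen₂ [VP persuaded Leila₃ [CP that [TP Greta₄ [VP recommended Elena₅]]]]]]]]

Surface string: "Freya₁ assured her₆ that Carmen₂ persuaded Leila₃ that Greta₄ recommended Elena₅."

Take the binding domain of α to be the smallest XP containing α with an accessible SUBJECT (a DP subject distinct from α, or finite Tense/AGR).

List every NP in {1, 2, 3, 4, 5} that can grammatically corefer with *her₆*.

*her* is a pronoun, so Principle B applies: it must be free in its binding domain.
Binding domain of *her₆*: the matrix TP, whose subject is Freya₁.
*Freya₁* c-commands the pronoun within its binding domain → coindexation would violate Principle B.
*Carmen₂*: the pronoun c-commands this R-expression → coindexation would violate Principle C on *Carmen₂*.
*Leila₃*: the pronoun c-commands this R-expression → coindexation would violate Principle C on *Leila₃*.
*Greta₄*: the pronoun c-commands this R-expression → coindexation would violate Principle C on *Greta₄*.
*Elena₅*: the pronoun c-commands this R-expression → coindexation would violate Principle C on *Elena₅*.

none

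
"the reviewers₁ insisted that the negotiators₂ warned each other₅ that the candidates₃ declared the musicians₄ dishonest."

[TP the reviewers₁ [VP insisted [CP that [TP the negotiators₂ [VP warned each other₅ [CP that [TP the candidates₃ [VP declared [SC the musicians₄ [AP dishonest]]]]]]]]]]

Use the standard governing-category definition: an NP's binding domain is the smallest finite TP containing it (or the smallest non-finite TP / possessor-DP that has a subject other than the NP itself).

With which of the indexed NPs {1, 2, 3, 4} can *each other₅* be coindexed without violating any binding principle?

*each other* is an anaphor, so Principle A applies: it must be bound in its binding domain.
Binding domain of *each other₅*: the embedded TP, whose subject is the negotiators₂.
*the reviewers₁* c-commands the anaphor but is outside its binding domain → cannot satisfy Principle A.
*the negotiators₂* c-commands the anaphor within its binding domain → licit binder.
*the candidates₃* does not c-command the anaphor → cannot bind it.
*the musicians₄* does not c-command the anaphor → cannot bind it.

{2}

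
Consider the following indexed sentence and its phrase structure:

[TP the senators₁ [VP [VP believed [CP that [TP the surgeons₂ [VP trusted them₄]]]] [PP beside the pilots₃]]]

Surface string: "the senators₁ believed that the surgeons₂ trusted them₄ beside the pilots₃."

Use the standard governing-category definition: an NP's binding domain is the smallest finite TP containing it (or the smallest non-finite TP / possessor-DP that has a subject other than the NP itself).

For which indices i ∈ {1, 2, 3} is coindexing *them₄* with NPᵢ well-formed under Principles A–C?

*them* is a pronoun, so Principle B applies: it must be free in its binding domain.
Binding domain of *them₄*: the embedded TP, whose subject is the surgeons₂.
*the senators₁* c-commands the pronoun but from outside its binding domain, and is not c-commanded by it → coindexation permitted.
*the surgeons₂* c-commands the pronoun within its binding domain → coindexation would violate Principle B.
*the pilots₃* and the pronoun do not c-command one another → neither Principle B nor Principle C is at stake; coindexation permitted.

{1, 3}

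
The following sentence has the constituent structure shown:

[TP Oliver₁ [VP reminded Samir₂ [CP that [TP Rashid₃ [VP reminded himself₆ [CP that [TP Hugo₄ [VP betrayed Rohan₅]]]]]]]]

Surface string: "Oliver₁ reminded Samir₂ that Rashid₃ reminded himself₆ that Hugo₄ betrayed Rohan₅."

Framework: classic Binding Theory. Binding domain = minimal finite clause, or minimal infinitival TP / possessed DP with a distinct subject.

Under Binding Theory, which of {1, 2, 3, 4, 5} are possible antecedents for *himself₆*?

*himself* is an anaphor, so Principle A applies: it must be bound in its binding domain.
Binding domain of *himself₆*: the embedded TP, whose subject is Rashid₃.
*Oliver₁* c-commands the anaphor but is outside its binding domain → cannot satisfy Principle A.
*Samir₂* c-commands the anaphor but is outside its binding domain → cannot satisfy Principle A.
*Rashid₃* c-commands the anaphor within its binding domain → licit binder.
*Hugo₄* does not c-command the anaphor → cannot bind it.
*Rohan₅* does not c-command the anaphor → cannot bind it.

{3}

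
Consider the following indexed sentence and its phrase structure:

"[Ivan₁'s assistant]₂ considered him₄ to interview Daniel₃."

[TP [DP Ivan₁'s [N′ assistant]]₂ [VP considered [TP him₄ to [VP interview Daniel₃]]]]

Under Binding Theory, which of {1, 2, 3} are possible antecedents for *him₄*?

{1}

*him* is a pronoun, so Principle B applies: it must be free in its binding domain.
Binding domain of *him₄*: the matrix TP, whose subject is [Ivan₁'s assistant]₂.
*Ivan₁* and the pronoun do not c-command one another → neither Principle B nor Principle C is at stake; coindexation permitted.
*[Ivan₁'s assistant]₂* c-commands the pronoun within its binding domain → coindexation would violate Principle B.
*Daniel₃*: the pronoun c-commands this R-expression → coindexation would violate Principle C on *Daniel₃*.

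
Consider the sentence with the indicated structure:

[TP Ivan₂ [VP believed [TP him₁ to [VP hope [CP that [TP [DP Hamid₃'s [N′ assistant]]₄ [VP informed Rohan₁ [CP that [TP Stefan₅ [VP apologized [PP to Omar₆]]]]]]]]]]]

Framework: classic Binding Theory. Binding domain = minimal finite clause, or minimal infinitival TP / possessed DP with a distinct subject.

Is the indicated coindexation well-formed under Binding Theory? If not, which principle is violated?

Principle C

The two coindexed NPs are *him₁* and *Rohan₁*.
*Rohan₁* is an R-expression. Principle C requires it to be free everywhere.
*him₁* c-commands it and carries the same index.
The R-expression is bound → Principle C violation.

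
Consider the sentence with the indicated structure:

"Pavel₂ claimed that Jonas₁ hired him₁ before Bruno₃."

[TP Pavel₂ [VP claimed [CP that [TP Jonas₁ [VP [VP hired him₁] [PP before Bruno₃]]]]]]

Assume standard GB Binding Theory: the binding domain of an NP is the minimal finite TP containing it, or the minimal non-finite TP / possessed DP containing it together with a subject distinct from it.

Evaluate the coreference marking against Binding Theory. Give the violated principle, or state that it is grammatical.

The two coindexed NPs are *Jonas₁* and *him₁*.
*him₁* is a pronoun. Its binding domain is the embedded TP, whose subject is Jonas₁.
*Jonas₁* c-commands it within that domain and carries the same index.
The pronoun is locally bound → Principle B violation.

Principle B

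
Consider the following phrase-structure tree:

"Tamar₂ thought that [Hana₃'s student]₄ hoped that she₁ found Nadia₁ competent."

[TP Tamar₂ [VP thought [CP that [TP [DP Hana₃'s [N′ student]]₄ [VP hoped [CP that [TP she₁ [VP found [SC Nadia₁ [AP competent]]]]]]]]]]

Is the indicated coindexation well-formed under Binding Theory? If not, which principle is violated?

The two coindexed NPs are *she₁* and *Nadia₁*.
*Nadia₁* is an R-expression. Principle C requires it to be free everywhere.
*she₁* c-commands it and carries the same index.
The R-expression is bound → Principle C violation.

Principle C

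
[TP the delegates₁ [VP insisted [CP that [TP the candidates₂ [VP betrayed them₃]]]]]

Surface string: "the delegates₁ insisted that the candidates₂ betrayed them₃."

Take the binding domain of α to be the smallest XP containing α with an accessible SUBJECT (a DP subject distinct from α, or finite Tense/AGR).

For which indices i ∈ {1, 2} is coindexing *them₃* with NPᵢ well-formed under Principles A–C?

{1}

*them* is a pronoun, so Principle B applies: it must be free in its binding domain.
Binding domain of *them₃*: the embedded TP, whose subject is the candidates₂.
*the delegates₁* c-commands the pronoun but from outside its binding domain, and is not c-commanded by it → coindexation permitted.
*the candidates₂* c-commands the pronoun within its binding domain → coindexation would violate Principle B.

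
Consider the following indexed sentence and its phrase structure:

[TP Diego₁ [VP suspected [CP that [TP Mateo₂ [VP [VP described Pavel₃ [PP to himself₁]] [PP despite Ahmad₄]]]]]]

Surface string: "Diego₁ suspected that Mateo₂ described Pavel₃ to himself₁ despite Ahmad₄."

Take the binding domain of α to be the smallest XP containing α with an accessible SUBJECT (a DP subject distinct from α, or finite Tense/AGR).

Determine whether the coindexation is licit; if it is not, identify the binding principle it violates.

The two coindexed NPs are *Diego₁* and *himself₁*.
*himself₁* is an anaphor. Principle A requires it to be bound within its binding domain — the embedded TP, whose subject is Mateo₂.
Within that domain it is c-commanded by *Mateo₂*, *Pavel₃*, none of which share its index.
*Diego₁* does c-command the anaphor, but from outside its binding domain.
The anaphor is unbound in its domain → Principle A violation.

Principle A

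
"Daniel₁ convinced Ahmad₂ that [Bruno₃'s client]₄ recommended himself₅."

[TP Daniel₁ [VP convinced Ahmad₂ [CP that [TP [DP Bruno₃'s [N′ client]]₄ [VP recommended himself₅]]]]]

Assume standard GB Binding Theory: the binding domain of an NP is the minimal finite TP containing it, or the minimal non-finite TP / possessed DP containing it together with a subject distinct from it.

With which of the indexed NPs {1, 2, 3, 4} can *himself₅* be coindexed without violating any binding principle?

*himself* is an anaphor, so Principle A applies: it must be bound in its binding domain.
Binding domain of *himself₅*: the embedded TP, whose subject is [Bruno₃'s client]₄.
*Daniel₁* c-commands the anaphor but is outside its binding domain → cannot satisfy Principle A.
*Ahmad₂* c-commands the anaphor but is outside its binding domain → cannot satisfy Principle A.
*Bruno₃* does not c-command the anaphor → cannot bind it.
*[Bruno₃'s client]₄* c-commands the anaphor within its binding domain → licit binder.

{4}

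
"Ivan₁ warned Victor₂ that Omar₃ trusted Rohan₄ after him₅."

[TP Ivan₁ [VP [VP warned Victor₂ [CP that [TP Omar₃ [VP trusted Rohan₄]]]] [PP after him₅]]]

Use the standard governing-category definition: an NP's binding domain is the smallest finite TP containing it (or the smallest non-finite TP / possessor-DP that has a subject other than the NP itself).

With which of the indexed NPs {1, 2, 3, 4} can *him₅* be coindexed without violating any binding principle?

*him* is a pronoun, so Principle B applies: it must be free in its binding domain.
Binding domain of *him₅*: the matrix TP, whose subject is Ivan₁.
*Ivan₁* c-commands the pronoun within its binding domain → coindexation would violate Principle B.
*Victor₂* and the pronoun do not c-command one another → neither Principle B nor Principle C is at stake; coindexation permitted.
*Omar₃* and the pronoun do not c-command one another → neither Principle B nor Principle C is at stake; coindexation permitted.
*Rohan₄* and the pronoun do not c-command one another → neither Principle B nor Principle C is at stake; coindexation permitted.

{2, 3, 4}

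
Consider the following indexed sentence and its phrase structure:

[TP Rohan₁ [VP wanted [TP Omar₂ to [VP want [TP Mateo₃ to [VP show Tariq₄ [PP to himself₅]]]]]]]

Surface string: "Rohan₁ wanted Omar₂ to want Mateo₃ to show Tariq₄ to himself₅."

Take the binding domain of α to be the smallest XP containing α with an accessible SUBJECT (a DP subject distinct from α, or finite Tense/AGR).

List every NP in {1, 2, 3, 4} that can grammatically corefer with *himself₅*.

{3, 4}

*himself* is an anaphor, so Principle A applies: it must be bound in its binding domain.
Binding domain of *himself₅*: the embedded TP, whose subject is Mateo₃.
*Rohan₁* c-commands the anaphor but is outside its binding domain → cannot satisfy Principle A.
*Omar₂* c-commands the anaphor but is outside its binding domain → cannot satisfy Principle A.
*Mateo₃* c-commands the anaphor within its binding domain → licit binder.
*Tariq₄* c-commands the anaphor within its binding domain → licit binder.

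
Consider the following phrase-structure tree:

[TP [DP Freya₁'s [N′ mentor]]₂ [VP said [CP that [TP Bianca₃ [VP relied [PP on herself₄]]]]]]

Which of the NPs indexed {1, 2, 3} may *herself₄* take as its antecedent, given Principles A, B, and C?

{3}

*herself* is an anaphor, so Principle A applies: it must be bound in its binding domain.
Binding domain of *herself₄*: the embedded TP, whose subject is Bianca₃.
*Freya₁* does not c-command the anaphor → cannot bind it.
*[Freya₁'s mentor]₂* c-commands the anaphor but is outside its binding domain → cannot satisfy Principle A.
*Bianca₃* c-commands the anaphor within its binding domain → licit binder.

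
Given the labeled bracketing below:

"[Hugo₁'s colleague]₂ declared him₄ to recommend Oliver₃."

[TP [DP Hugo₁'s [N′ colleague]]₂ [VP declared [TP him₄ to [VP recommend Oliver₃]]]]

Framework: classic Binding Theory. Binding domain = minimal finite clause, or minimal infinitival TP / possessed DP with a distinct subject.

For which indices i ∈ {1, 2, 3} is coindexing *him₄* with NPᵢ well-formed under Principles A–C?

*him* is a pronoun, so Principle B applies: it must be free in its binding domain.
Binding domain of *him₄*: the matrix TP, whose subject is [Hugo₁'s colleague]₂.
*Hugo₁* and the pronoun do not c-command one another → neither Principle B nor Principle C is at stake; coindexation permitted.
*[Hugo₁'s colleague]₂* c-commands the pronoun within its binding domain → coindexation would violate Principle B.
*Oliver₃*: the pronoun c-commands this R-expression → coindexation would violate Principle C on *Oliver₃*.

{1}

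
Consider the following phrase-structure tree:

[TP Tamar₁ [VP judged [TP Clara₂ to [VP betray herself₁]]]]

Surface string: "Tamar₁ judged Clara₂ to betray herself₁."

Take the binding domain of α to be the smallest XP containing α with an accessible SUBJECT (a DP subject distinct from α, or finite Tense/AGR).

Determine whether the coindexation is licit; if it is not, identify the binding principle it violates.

The two coindexed NPs are *Tamar₁* and *herself₁*.
*herself₁* is an anaphor. Principle A requires it to be bound within its binding domain — the embedded TP, whose subject is Clara₂.
Within that domain it is c-commanded by *Clara₂*, which does not share its index.
*Tamar₁* does c-command the anaphor, but from outside its binding domain.
The anaphor is unbound in its domain → Principle A violation.

Principle A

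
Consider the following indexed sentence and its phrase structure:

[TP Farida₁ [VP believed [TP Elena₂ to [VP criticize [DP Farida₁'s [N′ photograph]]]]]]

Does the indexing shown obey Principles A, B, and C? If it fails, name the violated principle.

Principle C

The two coindexed NPs are *Farida₁* (the lower occurrence) and *Farida₁* (the higher occurrence).
*Farida₁* (the lower occurrence) is an R-expression. Principle C requires it to be free everywhere.
*Farida₁* (the higher occurrence) c-commands it and carries the same index.
The R-expression is bound → Principle C violation.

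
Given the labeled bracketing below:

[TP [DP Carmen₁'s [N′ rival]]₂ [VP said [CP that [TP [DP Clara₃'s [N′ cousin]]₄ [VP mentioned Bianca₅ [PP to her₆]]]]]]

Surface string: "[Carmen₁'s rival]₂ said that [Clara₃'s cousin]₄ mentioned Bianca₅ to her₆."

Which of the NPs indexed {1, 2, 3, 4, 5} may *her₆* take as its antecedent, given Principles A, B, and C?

*her* is a pronoun, so Principle B applies: it must be free in its binding domain.
Binding domain of *her₆*: the embedded TP, whose subject is [Clara₃'s cousin]₄.
*Carmen₁* and the pronoun do not c-command one another → neither Principle B nor Principle C is at stake; coindexation permitted.
*[Carmen₁'s rival]₂* c-commands the pronoun but from outside its binding domain, and is not c-commanded by it → coindexation permitted.
*Clara₃* and the pronoun do not c-command one another → neither Principle B nor Principle C is at stake; coindexation permitted.
*[Clara₃'s cousin]₄* c-commands the pronoun within its binding domain → coindexation would violate Principle B.
*Bianca₅* c-commands the pronoun within its binding domain → coindexation would violate Principle B.

{1, 2, 3}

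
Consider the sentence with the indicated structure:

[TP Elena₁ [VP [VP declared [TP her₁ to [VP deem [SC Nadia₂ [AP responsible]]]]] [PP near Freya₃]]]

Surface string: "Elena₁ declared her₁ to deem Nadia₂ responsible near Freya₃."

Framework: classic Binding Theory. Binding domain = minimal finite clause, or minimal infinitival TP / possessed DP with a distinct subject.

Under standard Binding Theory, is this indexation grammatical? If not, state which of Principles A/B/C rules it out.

Principle B

The two coindexed NPs are *Elena₁* and *her₁*.
*her₁* is a pronoun. Its binding domain is the matrix TP, whose subject is Elena₁.
*Elena₁* c-commands it within that domain and carries the same index.
The pronoun is locally bound → Principle B violation.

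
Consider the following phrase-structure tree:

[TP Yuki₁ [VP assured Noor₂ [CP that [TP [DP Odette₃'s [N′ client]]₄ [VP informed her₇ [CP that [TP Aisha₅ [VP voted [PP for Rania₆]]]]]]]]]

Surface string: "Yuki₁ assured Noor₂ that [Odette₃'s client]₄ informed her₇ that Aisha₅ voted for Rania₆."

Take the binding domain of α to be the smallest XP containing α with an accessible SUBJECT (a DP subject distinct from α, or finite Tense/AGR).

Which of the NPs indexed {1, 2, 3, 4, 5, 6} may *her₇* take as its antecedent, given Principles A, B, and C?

*her* is a pronoun, so Principle B applies: it must be free in its binding domain.
Binding domain of *her₇*: the embedded TP, whose subject is [Odette₃'s client]₄.
*Yuki₁* c-commands the pronoun but from outside its binding domain, and is not c-commanded by it → coindexation permitted.
*Noor₂* c-commands the pronoun but from outside its binding domain, and is not c-commanded by it → coindexation permitted.
*Odette₃* and the pronoun do not c-command one another → neither Principle B nor Principle C is at stake; coindexation permitted.
*[Odette₃'s client]₄* c-commands the pronoun within its binding domain → coindexation would violate Principle B.
*Aisha₅*: the pronoun c-commands this R-expression → coindexation would violate Principle C on *Aisha₅*.
*Rania₆*: the pronoun c-commands this R-expression → coindexation would violate Principle C on *Rania₆*.

{1, 2, 3}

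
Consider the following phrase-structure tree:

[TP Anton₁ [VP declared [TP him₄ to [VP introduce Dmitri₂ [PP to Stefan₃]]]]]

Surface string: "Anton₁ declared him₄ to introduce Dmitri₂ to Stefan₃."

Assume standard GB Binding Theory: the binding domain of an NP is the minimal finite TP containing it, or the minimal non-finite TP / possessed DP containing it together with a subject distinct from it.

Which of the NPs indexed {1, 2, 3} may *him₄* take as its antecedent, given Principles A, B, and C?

none

*him* is a pronoun, so Principle B applies: it must be free in its binding domain.
Binding domain of *him₄*: the matrix TP, whose subject is Anton₁.
*Anton₁* c-commands the pronoun within its binding domain → coindexation would violate Principle B.
*Dmitri₂*: the pronoun c-commands this R-expression → coindexation would violate Principle C on *Dmitri₂*.
*Stefan₃*: the pronoun c-commands this R-expression → coindexation would violate Principle C on *Stefan₃*.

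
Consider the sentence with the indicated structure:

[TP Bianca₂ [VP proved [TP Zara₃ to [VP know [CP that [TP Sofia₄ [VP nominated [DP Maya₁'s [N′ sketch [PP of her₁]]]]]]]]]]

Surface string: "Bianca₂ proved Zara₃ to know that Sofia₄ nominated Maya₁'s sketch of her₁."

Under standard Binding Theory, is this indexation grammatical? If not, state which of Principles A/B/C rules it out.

The two coindexed NPs are *Maya₁* and *her₁*.
*her₁* is a pronoun. Its binding domain is the possessed DP, whose subject is Maya₁.
*Maya₁* c-commands it within that domain and carries the same index.
The pronoun is locally bound → Principle B violation.

Principle B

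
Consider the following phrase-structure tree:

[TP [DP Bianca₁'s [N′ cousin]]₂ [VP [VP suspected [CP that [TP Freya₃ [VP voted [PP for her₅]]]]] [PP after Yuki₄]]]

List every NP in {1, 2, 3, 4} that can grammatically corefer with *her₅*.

{1, 2, 4}

*her* is a pronoun, so Principle B applies: it must be free in its binding domain.
Binding domain of *her₅*: the embedded TP, whose subject is Freya₃.
*Bianca₁* and the pronoun do not c-command one another → neither Principle B nor Principle C is at stake; coindexation permitted.
*[Bianca₁'s cousin]₂* c-commands the pronoun but from outside its binding domain, and is not c-commanded by it → coindexation permitted.
*Freya₃* c-commands the pronoun within its binding domain → coindexation would violate Principle B.
*Yuki₄* and the pronoun do not c-command one another → neither Principle B nor Principle C is at stake; coindexation permitted.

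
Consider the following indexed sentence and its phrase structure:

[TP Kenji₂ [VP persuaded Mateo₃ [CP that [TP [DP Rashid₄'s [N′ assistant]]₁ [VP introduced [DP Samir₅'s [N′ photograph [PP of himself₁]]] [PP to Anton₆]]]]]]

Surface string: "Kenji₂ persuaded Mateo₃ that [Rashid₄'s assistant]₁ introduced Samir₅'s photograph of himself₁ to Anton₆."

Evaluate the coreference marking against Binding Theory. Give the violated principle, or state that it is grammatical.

Principle A

The two coindexed NPs are *[Rashid₄'s assistant]₁* and *himself₁*.
*himself₁* is an anaphor. Principle A requires it to be bound within its binding domain — the possessed DP, whose subject is Samir₅.
Within that domain it is c-commanded by *Samir₅*, which does not share its index.
*[Rashid₄'s assistant]₁* does c-command the anaphor, but from outside its binding domain.
The anaphor is unbound in its domain → Principle A violation.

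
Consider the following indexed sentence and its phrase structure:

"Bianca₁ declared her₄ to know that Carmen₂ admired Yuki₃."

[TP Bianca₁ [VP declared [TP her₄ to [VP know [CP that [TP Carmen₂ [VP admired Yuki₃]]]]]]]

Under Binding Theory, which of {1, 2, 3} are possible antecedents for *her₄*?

*her* is a pronoun, so Principle B applies: it must be free in its binding domain.
Binding domain of *her₄*: the matrix TP, whose subject is Bianca₁.
*Bianca₁* c-commands the pronoun within its binding domain → coindexation would violate Principle B.
*Carmen₂*: the pronoun c-commands this R-expression → coindexation would violate Principle C on *Carmen₂*.
*Yuki₃*: the pronoun c-commands this R-expression → coindexation would violate Principle C on *Yuki₃*.

none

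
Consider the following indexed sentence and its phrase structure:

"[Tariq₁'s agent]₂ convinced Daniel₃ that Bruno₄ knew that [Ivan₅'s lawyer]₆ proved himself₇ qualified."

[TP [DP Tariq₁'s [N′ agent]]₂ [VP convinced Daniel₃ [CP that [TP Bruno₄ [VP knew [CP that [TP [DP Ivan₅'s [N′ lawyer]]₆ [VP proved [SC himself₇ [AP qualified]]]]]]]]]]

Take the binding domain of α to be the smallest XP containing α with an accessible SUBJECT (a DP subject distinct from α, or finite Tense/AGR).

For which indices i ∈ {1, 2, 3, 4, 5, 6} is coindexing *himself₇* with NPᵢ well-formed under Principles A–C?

{6}

*himself* is an anaphor, so Principle A applies: it must be bound in its binding domain.
Binding domain of *himself₇*: the embedded TP, whose subject is [Ivan₅'s lawyer]₆.
*Tariq₁* does not c-command the anaphor → cannot bind it.
*[Tariq₁'s agent]₂* c-commands the anaphor but is outside its binding domain → cannot satisfy Principle A.
*Daniel₃* c-commands the anaphor but is outside its binding domain → cannot satisfy Principle A.
*Bruno₄* c-commands the anaphor but is outside its binding domain → cannot satisfy Principle A.
*Ivan₅* does not c-command the anaphor → cannot bind it.
*[Ivan₅'s lawyer]₆* c-commands the anaphor within its binding domain → licit binder.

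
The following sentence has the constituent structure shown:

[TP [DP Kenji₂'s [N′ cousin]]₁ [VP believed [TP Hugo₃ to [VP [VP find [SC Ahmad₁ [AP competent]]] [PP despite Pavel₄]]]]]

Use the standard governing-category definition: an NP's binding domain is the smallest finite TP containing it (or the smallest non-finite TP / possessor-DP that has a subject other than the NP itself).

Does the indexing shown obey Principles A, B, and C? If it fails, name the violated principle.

The two coindexed NPs are *[Kenji₂'s cousin]₁* and *Ahmad₁*.
*Ahmad₁* is an R-expression. Principle C requires it to be free everywhere.
*[Kenji₂'s cousin]₁* c-commands it and carries the same index.
The R-expression is bound → Principle C violation.

Principle C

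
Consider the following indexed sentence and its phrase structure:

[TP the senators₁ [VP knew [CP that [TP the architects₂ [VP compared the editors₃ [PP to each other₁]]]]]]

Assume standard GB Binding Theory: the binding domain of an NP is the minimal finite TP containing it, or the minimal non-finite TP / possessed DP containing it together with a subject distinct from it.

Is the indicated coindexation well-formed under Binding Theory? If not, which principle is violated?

Principle A

The two coindexed NPs are *the senators₁* and *each other₁*.
*each other₁* is an anaphor. Principle A requires it to be bound within its binding domain — the embedded TP, whose subject is the architects₂.
Within that domain it is c-commanded by *the architects₂*, *the editors₃*, none of which share its index.
*the senators₁* does c-command the anaphor, but from outside its binding domain.
The anaphor is unbound in its domain → Principle A violation.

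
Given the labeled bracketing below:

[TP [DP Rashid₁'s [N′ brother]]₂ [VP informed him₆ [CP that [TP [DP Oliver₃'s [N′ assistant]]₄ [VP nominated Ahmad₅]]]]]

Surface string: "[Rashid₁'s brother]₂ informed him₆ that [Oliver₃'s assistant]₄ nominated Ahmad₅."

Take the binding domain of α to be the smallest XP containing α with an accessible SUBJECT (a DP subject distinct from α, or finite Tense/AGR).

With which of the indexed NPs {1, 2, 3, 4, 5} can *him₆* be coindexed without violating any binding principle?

{1}

*him* is a pronoun, so Principle B applies: it must be free in its binding domain.
Binding domain of *him₆*: the matrix TP, whose subject is [Rashid₁'s brother]₂.
*Rashid₁* and the pronoun do not c-command one another → neither Principle B nor Principle C is at stake; coindexation permitted.
*[Rashid₁'s brother]₂* c-commands the pronoun within its binding domain → coindexation would violate Principle B.
*Oliver₃*: the pronoun c-commands this R-expression → coindexation would violate Principle C on *Oliver₃*.
*[Oliver₃'s assistant]₄*: the pronoun c-commands this R-expression → coindexation would violate Principle C on *[Oliver₃'s assistant]₄*.
*Ahmad₅*: the pronoun c-commands this R-expression → coindexation would violate Principle C on *Ahmad₅*.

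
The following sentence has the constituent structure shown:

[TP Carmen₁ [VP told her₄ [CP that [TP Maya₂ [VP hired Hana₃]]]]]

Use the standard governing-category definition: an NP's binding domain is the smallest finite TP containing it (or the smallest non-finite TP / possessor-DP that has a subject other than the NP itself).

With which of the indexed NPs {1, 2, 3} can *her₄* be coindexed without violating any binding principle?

none

*her* is a pronoun, so Principle B applies: it must be free in its binding domain.
Binding domain of *her₄*: the matrix TP, whose subject is Carmen₁.
*Carmen₁* c-commands the pronoun within its binding domain → coindexation would violate Principle B.
*Maya₂*: the pronoun c-commands this R-expression → coindexation would violate Principle C on *Maya₂*.
*Hana₃*: the pronoun c-commands this R-expression → coindexation would violate Principle C on *Hana₃*.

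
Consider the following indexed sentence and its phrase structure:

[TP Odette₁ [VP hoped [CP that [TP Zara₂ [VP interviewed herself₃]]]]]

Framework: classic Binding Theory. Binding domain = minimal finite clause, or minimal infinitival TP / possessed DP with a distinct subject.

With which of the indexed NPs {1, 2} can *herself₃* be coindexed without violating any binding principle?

{2}

*herself* is an anaphor, so Principle A applies: it must be bound in its binding domain.
Binding domain of *herself₃*: the embedded TP, whose subject is Zara₂.
*Odette₁* c-commands the anaphor but is outside its binding domain → cannot satisfy Principle A.
*Zara₂* c-commands the anaphor within its binding domain → licit binder.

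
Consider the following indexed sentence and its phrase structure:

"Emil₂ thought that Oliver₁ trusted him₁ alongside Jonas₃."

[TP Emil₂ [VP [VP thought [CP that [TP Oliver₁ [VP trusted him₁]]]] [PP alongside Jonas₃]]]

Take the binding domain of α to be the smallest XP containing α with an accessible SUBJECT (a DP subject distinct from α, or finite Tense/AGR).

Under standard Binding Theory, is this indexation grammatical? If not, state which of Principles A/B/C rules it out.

The two coindexed NPs are *Oliver₁* and *him₁*.
*him₁* is a pronoun. Its binding domain is the embedded TP, whose subject is Oliver₁.
*Oliver₁* c-commands it within that domain and carries the same index.
The pronoun is locally bound → Principle B violation.

Principle B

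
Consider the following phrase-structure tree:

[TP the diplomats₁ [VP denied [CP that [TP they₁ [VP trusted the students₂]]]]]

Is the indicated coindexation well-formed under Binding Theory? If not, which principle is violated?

The two coindexed NPs are *the diplomats₁* and *they₁*.
*they₁* is a pronoun; nothing c-commands it within its binding domain (the embedded TP.), so Principle B holds trivially.
*the diplomats₁* is an R-expression; *they₁* does not c-command it, and no other NP shares its index, so Principle C is satisfied.
All principles are respected.

grammatical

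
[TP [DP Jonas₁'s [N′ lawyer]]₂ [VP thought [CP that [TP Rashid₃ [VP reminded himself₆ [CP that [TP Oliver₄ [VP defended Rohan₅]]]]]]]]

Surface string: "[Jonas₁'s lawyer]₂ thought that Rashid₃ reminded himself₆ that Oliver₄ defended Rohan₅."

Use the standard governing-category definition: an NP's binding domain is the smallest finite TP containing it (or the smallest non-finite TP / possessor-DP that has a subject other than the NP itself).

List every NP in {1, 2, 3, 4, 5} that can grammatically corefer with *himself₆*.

*himself* is an anaphor, so Principle A applies: it must be bound in its binding domain.
Binding domain of *himself₆*: the embedded TP, whose subject is Rashid₃.
*Jonas₁* does not c-command the anaphor → cannot bind it.
*[Jonas₁'s lawyer]₂* c-commands the anaphor but is outside its binding domain → cannot satisfy Principle A.
*Rashid₃* c-commands the anaphor within its binding domain → licit binder.
*Oliver₄* does not c-command the anaphor → cannot bind it.
*Rohan₅* does not c-command the anaphor → cannot bind it.

{3}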